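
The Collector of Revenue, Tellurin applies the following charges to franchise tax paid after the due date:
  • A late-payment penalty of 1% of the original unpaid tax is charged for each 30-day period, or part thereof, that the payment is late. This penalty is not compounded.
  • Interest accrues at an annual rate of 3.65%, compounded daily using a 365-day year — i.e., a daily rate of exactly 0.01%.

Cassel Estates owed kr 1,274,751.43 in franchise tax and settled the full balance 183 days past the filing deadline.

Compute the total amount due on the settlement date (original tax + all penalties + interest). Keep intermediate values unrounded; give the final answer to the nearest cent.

kr 1,387,525.55

Penalty periods: ⌈183/30⌉ = 7; penalty = 7 × 1% × kr 1,274,751.43 = kr 89,232.60…
Interest: kr 1,274,751.43 × ((1 + 0.0001)^183 − 1) = kr 1,274,751.43 × 0.01846754… = kr 23,541.5221…
Total = kr 1,274,751.43 + kr 89,232.6001 + kr 23,541.5221… = kr 1,387,525.55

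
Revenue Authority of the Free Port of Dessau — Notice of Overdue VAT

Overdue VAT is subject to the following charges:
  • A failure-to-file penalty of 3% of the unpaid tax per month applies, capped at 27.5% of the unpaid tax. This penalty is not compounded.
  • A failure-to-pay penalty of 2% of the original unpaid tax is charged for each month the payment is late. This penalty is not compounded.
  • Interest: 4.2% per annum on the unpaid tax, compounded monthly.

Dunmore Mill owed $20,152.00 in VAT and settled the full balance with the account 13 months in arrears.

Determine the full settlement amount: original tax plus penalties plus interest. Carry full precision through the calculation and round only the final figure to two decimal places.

$31,869.74

Failure-to-file: 13 × 3% × $20,152.00 = $7,859.28, capped at 27.5% × $20,152.00 = $5,541.80
Failure-to-pay penalty: 13 × 2% × $20,152.00 = $5,239.52
Interest (4.2%/yr ÷ 12 = 0.35%/month): $20,152.00 × ((1 + 0.0035)^13 − 1) = $936.4205…
Total = $20,152.00 + $10,781.3200 + $936.4205… = $31,869.74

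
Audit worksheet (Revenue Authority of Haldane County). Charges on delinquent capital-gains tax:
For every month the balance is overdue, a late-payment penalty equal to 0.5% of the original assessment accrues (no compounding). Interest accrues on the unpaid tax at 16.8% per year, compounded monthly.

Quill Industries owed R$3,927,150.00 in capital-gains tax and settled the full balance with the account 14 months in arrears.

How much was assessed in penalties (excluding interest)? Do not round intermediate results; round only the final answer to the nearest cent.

Late-payment penalty = 0.5% × R$3,927,150.00 × 14 mo = R$274,900.50

R$274,900.50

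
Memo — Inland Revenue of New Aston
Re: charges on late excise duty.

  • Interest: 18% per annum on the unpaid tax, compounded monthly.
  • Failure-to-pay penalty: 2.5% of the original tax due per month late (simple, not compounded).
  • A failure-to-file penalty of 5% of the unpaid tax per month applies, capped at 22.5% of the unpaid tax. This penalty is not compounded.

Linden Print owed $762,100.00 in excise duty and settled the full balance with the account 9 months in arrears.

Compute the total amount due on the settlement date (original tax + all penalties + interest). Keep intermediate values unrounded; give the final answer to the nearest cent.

$1,214,322.50

Failure-to-file: 9 × 5% × $762,100.00 = $342,945.00, capped at 22.5% × $762,100.00 = $171,472.50
Failure-to-pay penalty = 2.5% × $762,100.00 × 9 mo = $171,472.50
Interest (18%/yr ÷ 12 = 1.5%/month): $762,100.00 × ((1 + 0.015)^9 − 1) = $109,277.5002…
Total = $762,100.00 + $342,945.0000 + $109,277.5002… = $1,214,322.50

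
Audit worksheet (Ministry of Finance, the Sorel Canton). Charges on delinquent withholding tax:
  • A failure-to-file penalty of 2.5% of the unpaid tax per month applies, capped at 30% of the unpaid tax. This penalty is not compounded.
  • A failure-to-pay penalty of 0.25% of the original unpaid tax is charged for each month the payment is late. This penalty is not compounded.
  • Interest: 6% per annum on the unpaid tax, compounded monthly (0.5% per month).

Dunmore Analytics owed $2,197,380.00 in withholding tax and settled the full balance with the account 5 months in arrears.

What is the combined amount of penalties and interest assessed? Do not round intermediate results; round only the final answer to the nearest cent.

$357,626.35

Failure-to-file: 5 × 2.5% × $2,197,380.00 = $274,672.50 (under the 30% cap)
Failure-to-pay penalty: 5 × 0.25% × $2,197,380.00 = $27,467.25
Interest: $2,197,380.00 × ((1 + 0.005)^5 − 1) = $2,197,380.00 × 0.0252513… = $55,486.5986…
Penalties + interest = $302,139.7500 + $55,486.5986… = $357,626.35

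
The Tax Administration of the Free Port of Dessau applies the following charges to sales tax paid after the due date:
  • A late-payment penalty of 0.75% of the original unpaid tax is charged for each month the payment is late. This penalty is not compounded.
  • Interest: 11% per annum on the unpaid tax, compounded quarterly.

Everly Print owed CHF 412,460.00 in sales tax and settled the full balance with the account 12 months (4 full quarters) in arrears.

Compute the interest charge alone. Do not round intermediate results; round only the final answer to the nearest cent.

CHF 47,276.68

Interest (11%/yr ÷ 4 = 2.75%/quarter): CHF 412,460.00 × ((1 + 0.0275)^4 − 1) = CHF 47,276.6847…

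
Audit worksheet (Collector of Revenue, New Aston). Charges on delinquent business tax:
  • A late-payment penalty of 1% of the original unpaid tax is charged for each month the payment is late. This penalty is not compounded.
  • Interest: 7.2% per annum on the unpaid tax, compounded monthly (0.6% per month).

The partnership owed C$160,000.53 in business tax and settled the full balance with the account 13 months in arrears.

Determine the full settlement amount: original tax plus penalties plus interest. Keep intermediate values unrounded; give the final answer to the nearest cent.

Late-payment penalty: 13 × 1% × C$160,000.53 = C$20,800.07…
Interest: C$160,000.53 × ((1 + 0.006)^13 − 1) = C$160,000.53 × 0.0808707… = C$12,939.3569…
Total = C$160,000.53 + C$20,800.0689 + C$12,939.3569… = C$193,739.96

C$193,739.96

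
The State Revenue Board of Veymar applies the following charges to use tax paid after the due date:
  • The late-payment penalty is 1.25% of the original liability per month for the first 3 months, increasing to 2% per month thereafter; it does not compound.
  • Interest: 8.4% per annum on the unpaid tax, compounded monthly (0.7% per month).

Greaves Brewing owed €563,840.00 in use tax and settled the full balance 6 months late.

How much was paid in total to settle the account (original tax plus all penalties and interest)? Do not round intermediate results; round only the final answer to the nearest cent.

Penalty, months 1–3: 3 × 1.25% × €563,840.00 = €21,144.00
Penalty, months 4–6: 3 × 2% × €563,840.00 = €33,830.40
Interest: €563,840.00 × ((1 + 0.007)^6 − 1) = €563,840.00 × 0.0427419… = €24,099.5907…
Total = €563,840.00 + €54,974.4000 + €24,099.5907… = €642,913.99

€642,913.99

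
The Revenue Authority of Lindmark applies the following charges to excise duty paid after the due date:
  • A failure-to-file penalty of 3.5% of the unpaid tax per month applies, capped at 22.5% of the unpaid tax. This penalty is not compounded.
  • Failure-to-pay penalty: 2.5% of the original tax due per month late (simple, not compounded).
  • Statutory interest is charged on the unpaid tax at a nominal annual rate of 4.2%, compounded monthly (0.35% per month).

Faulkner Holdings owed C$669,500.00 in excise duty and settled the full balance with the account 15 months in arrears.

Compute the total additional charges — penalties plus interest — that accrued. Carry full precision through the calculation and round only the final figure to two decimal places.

C$437,723.09

Failure-to-file: 15 × 3.5% × C$669,500.00 = C$351,487.50, capped at 22.5% × C$669,500.00 = C$150,637.50
Failure-to-pay penalty = 2.5% × C$669,500.00 × 15 mo = C$251,062.50
Interest: C$669,500.00 × ((1 + 0.0035)^15 − 1) = C$669,500.00 × 0.0538060… = C$36,023.0933…
Penalties + interest = C$401,700.0000 + C$36,023.0933… = C$437,723.09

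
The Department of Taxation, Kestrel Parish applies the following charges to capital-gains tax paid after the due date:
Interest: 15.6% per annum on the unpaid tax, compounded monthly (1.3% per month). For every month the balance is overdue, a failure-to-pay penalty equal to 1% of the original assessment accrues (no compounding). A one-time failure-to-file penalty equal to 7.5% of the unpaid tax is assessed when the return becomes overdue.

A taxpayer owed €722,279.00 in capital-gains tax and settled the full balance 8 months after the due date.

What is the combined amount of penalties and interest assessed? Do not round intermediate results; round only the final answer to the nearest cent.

€190,578.41

Failure-to-file penalty: 7.5% × €722,279.00 = €54,170.93…
Failure-to-pay penalty = 1% × €722,279.00 × 8 mo = €57,782.32
Interest: €722,279.00 × ((1 + 0.013)^8 − 1) = €722,279.00 × 0.1088571… = €78,625.1628…
Penalties + interest = €111,953.2450 + €78,625.1628… = €190,578.41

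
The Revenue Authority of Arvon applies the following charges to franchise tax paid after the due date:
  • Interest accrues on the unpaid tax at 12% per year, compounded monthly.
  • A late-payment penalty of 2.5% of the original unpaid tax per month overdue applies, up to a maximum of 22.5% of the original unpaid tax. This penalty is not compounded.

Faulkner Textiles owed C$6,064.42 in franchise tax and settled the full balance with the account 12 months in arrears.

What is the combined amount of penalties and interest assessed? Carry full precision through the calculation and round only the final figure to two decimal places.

C$2,133.61

Penalty (uncapped): 12 × 2.5% × C$6,064.42 = C$1,819.33…; cap = 22.5% × C$6,064.42 = C$1,364.49… → penalty = C$1,364.49…
Interest (12%/yr ÷ 12 = 1%/month): C$6,064.42 × ((1 + 0.01)^12 − 1) = C$769.1202…
Penalties + interest = C$1,364.4945 + C$769.1202… = C$2,133.61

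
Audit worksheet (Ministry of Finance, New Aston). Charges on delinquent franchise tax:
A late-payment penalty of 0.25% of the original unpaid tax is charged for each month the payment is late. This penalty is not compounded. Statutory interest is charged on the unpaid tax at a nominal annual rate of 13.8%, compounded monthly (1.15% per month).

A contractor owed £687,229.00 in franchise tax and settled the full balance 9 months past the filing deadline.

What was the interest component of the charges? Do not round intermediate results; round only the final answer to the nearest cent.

£74,489.43

Interest: £687,229.00 × ((1 + 0.0115)^9 − 1) = £687,229.00 × 0.1083910… = £74,489.4267…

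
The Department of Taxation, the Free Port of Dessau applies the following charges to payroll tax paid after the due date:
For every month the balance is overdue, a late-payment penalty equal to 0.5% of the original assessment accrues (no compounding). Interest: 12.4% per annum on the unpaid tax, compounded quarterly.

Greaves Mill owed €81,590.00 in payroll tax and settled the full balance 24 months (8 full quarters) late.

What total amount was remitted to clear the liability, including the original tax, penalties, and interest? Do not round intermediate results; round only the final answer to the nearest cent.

€113,952.07

Late-payment penalty = 0.5% × €81,590.00 × 24 mo = €9,790.80
Interest (12.4%/yr ÷ 4 = 3.1%/quarter): €81,590.00 × ((1 + 0.031)^8 − 1) = €22,571.2673…
Total = €81,590.00 + €9,790.8000 + €22,571.2673… = €113,952.07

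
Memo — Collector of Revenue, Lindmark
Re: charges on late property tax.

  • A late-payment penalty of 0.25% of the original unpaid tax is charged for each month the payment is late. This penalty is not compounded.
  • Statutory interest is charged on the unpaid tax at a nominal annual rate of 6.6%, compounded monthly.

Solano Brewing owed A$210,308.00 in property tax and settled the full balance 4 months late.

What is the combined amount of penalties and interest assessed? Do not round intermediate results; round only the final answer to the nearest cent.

A$6,768.17

Late-payment penalty = 0.25% × A$210,308.00 × 4 mo = A$2,103.08
Interest (6.6%/yr ÷ 12 = 0.55%/month): A$210,308.00 × ((1 + 0.0055)^4 − 1) = A$4,665.0871…
Penalties + interest = A$2,103.0800 + A$4,665.0871… = A$6,768.17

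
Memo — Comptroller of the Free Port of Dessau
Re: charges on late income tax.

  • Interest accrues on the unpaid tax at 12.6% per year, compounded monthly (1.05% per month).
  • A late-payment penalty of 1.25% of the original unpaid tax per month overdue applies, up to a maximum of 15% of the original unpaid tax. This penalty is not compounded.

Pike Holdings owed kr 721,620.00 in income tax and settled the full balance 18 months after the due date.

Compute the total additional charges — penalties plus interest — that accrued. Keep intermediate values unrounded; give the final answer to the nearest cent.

kr 257,510.95

Penalty (uncapped): 18 × 1.25% × kr 721,620.00 = kr 162,364.50; cap = 15% × kr 721,620.00 = kr 108,243.00 → penalty = kr 108,243.00
Interest: kr 721,620.00 × ((1 + 0.0105)^18 − 1) = kr 721,620.00 × 0.2068512… = kr 149,267.9524…
Penalties + interest = kr 108,243.0000 + kr 149,267.9524… = kr 257,510.95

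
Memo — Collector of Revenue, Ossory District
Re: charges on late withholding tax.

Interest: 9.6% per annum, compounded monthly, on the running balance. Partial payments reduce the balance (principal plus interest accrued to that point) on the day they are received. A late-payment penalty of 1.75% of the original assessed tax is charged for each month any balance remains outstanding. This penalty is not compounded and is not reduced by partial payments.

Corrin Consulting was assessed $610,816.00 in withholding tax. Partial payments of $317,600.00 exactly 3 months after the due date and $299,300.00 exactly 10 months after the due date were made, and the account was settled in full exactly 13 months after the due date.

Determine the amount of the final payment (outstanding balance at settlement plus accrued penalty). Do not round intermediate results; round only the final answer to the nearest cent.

Monthly rate = 9.6% ÷ 12 = 0.8%
Balance at month 3: $610,816.0000 × (1 + 0.008)^3 = $625,593.1734…
After $317,600.00 payment: $625,593.1734… − $317,600.00 = $307,993.1734…
Balance at month 10: $307,993.1734… × (1 + 0.008)^7 = $325,660.2975…
After $299,300.00 payment: $325,660.2975… − $299,300.00 = $26,360.2975…
Balance at month 13: $26,360.2975… × (1 + 0.008)^3 = $26,998.0194…
Penalty: 13 × 1.75% × $610,816.00 = $138,960.64
Final settlement = outstanding balance + penalty = $26,998.0194… + $138,960.64 = $165,958.66

$165,958.66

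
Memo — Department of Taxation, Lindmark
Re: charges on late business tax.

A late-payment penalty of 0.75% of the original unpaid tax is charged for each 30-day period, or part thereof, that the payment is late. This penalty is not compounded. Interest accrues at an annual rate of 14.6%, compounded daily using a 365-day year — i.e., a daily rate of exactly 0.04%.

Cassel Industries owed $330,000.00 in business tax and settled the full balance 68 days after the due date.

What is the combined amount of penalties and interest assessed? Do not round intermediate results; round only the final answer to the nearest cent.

Penalty periods: ⌈68/30⌉ = 3; penalty = 3 × 0.75% × $330,000.00 = $7,425.00
Interest: $330,000.00 × ((1 + 0.0004)^68 − 1) = $330,000.00 × 0.02756771… = $9,097.3438…
Penalties + interest = $7,425.0000 + $9,097.3438… = $16,522.34

$16,522.34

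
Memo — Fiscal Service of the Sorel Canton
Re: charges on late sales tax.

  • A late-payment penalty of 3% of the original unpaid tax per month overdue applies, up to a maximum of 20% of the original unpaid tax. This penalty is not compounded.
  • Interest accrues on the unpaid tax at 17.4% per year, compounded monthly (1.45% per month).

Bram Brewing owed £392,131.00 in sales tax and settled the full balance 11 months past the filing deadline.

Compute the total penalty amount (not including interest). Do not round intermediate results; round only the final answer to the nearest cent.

£78,426.20

Penalty (uncapped): 11 × 3% × £392,131.00 = £129,403.23; cap = 20% × £392,131.00 = £78,426.20 → penalty = £78,426.20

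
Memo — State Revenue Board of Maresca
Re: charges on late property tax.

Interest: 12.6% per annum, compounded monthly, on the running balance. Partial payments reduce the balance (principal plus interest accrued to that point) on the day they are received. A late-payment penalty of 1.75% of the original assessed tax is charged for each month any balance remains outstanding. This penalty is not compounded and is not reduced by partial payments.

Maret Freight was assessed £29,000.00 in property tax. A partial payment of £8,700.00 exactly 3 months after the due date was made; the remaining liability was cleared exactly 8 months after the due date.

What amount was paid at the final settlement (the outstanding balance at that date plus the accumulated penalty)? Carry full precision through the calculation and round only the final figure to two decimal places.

Monthly rate = 12.6% ÷ 12 = 1.05%
Balance at month 3: £29,000.0000 × (1 + 0.0105)^3 = £29,923.1253…
After £8,700.00 payment: £29,923.1253… − £8,700.00 = £21,223.1253…
Balance at month 8: £21,223.1253… × (1 + 0.0105)^5 = £22,360.9849…
Penalty: 8 × 1.75% × £29,000.00 = £4,060.00
Final settlement = outstanding balance + penalty = £22,360.9849… + £4,060.00 = £26,420.98

£26,420.98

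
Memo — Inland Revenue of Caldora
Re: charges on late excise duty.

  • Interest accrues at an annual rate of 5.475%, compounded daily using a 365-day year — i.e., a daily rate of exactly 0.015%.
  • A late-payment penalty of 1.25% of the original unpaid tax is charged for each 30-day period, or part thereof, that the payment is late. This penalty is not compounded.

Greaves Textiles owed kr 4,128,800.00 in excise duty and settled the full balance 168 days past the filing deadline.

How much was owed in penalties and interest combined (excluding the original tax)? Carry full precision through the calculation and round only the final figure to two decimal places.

Penalty periods: ⌈168/30⌉ = 6; penalty = 6 × 1.25% × kr 4,128,800.00 = kr 309,660.00
Interest: kr 4,128,800.00 × ((1 + 0.00015)^168 − 1) = kr 4,128,800.00 × 0.02551827… = kr 105,359.8167…
Penalties + interest = kr 309,660.0000 + kr 105,359.8167… = kr 415,019.82

kr 415,019.82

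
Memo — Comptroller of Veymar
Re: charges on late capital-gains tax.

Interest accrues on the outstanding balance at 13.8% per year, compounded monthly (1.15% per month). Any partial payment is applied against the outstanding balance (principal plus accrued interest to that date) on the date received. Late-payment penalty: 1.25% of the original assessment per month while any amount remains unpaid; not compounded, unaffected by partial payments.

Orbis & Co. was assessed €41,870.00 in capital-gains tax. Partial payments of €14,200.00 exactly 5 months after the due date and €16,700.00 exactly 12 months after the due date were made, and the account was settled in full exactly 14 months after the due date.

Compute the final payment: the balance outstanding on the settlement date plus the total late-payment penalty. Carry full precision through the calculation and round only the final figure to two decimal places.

€23,640.68

Balance at month 5: €41,870.0000 × (1 + 0.0115)^5 = €44,333.5385…
After €14,200.00 payment: €44,333.5385… − €14,200.00 = €30,133.5385…
Balance at month 12: €30,133.5385… × (1 + 0.0115)^7 = €32,644.5994…
After €16,700.00 payment: €32,644.5994… − €16,700.00 = €15,944.5994…
Balance at month 14: €15,944.5994… × (1 + 0.0115)^2 = €16,313.4338…
Penalty: 14 × 1.25% × €41,870.00 = €7,327.25
Final settlement = outstanding balance + penalty = €16,313.4338… + €7,327.25 = €23,640.68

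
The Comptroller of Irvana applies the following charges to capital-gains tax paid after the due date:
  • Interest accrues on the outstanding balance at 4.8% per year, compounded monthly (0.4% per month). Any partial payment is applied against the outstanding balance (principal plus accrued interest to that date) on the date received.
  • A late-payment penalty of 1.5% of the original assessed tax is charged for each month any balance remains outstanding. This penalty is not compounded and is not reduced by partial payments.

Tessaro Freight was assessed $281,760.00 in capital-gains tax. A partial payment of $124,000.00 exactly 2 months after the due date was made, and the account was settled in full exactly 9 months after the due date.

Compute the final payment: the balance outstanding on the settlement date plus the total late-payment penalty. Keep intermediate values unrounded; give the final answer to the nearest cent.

Balance at month 2: $281,760.0000 × (1 + 0.004)^2 = $284,018.5882…
After $124,000.00 payment: $284,018.5882… − $124,000.00 = $160,018.5882…
Balance at month 9: $160,018.5882… × (1 + 0.004)^7 = $164,553.2348…
Penalty: 9 × 1.5% × $281,760.00 = $38,037.60
Final settlement = outstanding balance + penalty = $164,553.2348… + $38,037.60 = $202,590.83

$202,590.83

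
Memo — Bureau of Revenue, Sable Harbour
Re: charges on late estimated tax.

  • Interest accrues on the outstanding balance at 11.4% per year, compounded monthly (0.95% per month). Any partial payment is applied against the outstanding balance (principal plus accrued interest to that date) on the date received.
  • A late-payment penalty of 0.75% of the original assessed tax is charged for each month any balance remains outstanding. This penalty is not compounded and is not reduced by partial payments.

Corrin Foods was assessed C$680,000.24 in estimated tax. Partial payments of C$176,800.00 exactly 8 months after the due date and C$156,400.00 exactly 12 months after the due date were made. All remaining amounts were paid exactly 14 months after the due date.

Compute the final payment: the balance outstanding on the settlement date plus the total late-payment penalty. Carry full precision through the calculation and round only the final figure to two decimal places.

Balance at month 8: C$680,000.2400 × (1 + 0.0095)^8 = C$733,431.6584…
After C$176,800.00 payment: C$733,431.6584… − C$176,800.00 = C$556,631.6584…
Balance at month 12: C$556,631.6584… × (1 + 0.0095)^4 = C$578,086.9909…
After C$156,400.00 payment: C$578,086.9909… − C$156,400.00 = C$421,686.9909…
Balance at month 14: C$421,686.9909… × (1 + 0.0095)^2 = C$429,737.1010…
Penalty: 14 × 0.75% × C$680,000.24 = C$71,400.03…
Final settlement = outstanding balance + penalty = C$429,737.1010… + C$71,400.03… = C$501,137.13

C$501,137.13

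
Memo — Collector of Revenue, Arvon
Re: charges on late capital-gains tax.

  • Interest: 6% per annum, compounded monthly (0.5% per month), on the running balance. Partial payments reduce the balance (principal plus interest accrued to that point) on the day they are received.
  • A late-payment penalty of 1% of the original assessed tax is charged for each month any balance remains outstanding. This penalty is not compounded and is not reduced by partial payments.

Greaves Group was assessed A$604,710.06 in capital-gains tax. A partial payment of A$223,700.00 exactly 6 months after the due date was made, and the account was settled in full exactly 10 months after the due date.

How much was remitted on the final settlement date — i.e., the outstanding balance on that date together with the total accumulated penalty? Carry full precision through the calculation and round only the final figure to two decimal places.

Balance at month 6: A$604,710.0600 × (1 + 0.005)^6 = A$623,079.6455…
After A$223,700.00 payment: A$623,079.6455… − A$223,700.00 = A$399,379.6455…
Balance at month 10: A$399,379.6455… × (1 + 0.005)^4 = A$407,427.3453…
Penalty: 10 × 1% × A$604,710.06 = A$60,471.01…
Final settlement = outstanding balance + penalty = A$407,427.3453… + A$60,471.01… = A$467,898.35

A$467,898.35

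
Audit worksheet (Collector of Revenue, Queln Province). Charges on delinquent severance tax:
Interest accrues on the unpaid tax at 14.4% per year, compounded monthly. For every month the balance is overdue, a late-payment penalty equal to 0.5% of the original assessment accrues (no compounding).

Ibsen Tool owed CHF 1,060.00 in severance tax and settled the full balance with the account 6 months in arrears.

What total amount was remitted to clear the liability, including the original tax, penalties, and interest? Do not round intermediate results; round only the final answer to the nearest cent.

Late-payment penalty = 0.5% × CHF 1,060.00 × 6 mo = CHF 31.80
Interest (14.4%/yr ÷ 12 = 1.2%/month): CHF 1,060.00 × ((1 + 0.012)^6 − 1) = CHF 78.6466…
Total = CHF 1,060.00 + CHF 31.8000 + CHF 78.6466… = CHF 1,170.45

CHF 1,170.45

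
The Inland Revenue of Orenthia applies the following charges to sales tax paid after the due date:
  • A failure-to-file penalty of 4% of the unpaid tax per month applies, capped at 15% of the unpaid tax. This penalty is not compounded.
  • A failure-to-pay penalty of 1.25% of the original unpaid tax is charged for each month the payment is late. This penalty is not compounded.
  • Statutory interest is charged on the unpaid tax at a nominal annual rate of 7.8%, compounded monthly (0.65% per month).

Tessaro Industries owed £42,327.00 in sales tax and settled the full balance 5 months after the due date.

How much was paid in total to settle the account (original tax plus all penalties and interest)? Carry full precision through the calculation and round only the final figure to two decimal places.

£52,715.11

Failure-to-file: 5 × 4% × £42,327.00 = £8,465.40, capped at 15% × £42,327.00 = £6,349.05
Failure-to-pay penalty = 1.25% × £42,327.00 × 5 mo = £2,645.44…
Interest: £42,327.00 × ((1 + 0.0065)^5 − 1) = £42,327.00 × 0.0329253… = £1,393.6273…
Total = £42,327.00 + £8,994.4875 + £1,393.6273… = £52,715.11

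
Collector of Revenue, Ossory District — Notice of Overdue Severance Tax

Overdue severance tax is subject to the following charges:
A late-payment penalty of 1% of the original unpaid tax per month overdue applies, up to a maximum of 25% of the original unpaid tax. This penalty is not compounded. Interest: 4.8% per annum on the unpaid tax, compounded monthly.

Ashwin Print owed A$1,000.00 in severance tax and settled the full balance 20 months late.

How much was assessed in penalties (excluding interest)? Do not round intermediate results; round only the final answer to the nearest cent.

A$200.00

Penalty: 20 × 1% × A$1,000.00 = A$200.00 (below the 25% cap of A$250.00)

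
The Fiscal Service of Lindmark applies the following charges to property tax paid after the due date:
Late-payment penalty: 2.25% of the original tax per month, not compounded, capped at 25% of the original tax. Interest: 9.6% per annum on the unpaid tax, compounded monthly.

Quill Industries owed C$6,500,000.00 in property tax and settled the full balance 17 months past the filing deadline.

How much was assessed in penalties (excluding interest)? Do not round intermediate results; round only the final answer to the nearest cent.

Penalty (uncapped): 17 × 2.25% × C$6,500,000.00 = C$2,486,250.00; cap = 25% × C$6,500,000.00 = C$1,625,000.00 → penalty = C$1,625,000.00

C$1,625,000.00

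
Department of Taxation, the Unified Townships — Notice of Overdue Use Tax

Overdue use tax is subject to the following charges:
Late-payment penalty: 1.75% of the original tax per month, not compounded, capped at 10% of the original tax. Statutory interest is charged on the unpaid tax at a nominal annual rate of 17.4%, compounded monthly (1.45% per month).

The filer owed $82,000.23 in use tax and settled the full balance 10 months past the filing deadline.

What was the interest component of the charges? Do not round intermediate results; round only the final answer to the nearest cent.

$12,696.63

Interest: $82,000.23 × ((1 + 0.0145)^10 − 1) = $82,000.23 × 0.1548365… = $12,696.6312…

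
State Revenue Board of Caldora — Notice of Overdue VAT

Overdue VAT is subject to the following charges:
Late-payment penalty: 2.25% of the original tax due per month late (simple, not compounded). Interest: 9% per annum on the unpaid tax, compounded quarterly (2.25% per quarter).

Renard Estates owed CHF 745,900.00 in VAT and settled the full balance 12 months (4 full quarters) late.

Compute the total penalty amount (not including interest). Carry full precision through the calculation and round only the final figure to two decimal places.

CHF 201,393.00

Late-payment penalty: 12 × 2.25% × CHF 745,900.00 = CHF 201,393.00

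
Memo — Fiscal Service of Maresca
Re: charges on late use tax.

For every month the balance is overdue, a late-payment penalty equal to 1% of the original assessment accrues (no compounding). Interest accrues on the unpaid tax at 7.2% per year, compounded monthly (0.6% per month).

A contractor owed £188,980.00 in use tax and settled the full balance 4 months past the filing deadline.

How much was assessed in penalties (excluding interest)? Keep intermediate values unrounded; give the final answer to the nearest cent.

Late-payment penalty: 4 × 1% × £188,980.00 = £7,559.20

£7,559.20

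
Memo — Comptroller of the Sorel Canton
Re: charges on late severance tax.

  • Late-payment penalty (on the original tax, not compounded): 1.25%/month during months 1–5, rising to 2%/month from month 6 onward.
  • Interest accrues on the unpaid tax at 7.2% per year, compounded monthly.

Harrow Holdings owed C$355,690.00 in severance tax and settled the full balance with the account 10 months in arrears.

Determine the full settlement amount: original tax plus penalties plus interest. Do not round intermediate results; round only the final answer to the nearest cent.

Penalty, months 1–5: 5 × 1.25% × C$355,690.00 = C$22,230.63…
Penalty, months 6–10: 5 × 2% × C$355,690.00 = C$35,569.00
Interest (7.2%/yr ÷ 12 = 0.6%/month): C$355,690.00 × ((1 + 0.006)^10 − 1) = C$21,926.9348…
Total = C$355,690.00 + C$57,799.6250 + C$21,926.9348… = C$435,416.56

C$435,416.56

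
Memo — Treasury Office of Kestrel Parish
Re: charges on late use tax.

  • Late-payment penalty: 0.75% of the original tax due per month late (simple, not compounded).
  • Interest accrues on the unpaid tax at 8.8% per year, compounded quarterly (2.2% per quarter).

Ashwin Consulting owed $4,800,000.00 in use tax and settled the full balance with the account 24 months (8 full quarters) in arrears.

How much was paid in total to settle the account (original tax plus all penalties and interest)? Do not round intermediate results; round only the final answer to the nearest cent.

Late-payment penalty: 24 × 0.75% × $4,800,000.00 = $864,000.00
Interest: $4,800,000.00 × ((1 + 0.022)^8 − 1) = $4,800,000.00 × 0.1901650… = $912,791.8930…
Total = $4,800,000.00 + $864,000.0000 + $912,791.8930… = $6,576,791.89

$6,576,791.89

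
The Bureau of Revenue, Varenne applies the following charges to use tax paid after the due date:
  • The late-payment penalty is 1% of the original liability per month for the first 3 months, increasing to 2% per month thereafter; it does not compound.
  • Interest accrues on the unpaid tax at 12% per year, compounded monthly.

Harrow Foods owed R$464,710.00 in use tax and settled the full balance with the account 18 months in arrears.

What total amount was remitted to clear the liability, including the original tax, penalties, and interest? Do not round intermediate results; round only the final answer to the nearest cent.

Penalty, months 1–3: 3 × 1% × R$464,710.00 = R$13,941.30
Penalty, months 4–18: 15 × 2% × R$464,710.00 = R$139,413.00
Interest (12%/yr ÷ 12 = 1%/month): R$464,710.00 × ((1 + 0.01)^18 − 1) = R$91,151.6934…
Total = R$464,710.00 + R$153,354.3000 + R$91,151.6934… = R$709,215.99

R$709,215.99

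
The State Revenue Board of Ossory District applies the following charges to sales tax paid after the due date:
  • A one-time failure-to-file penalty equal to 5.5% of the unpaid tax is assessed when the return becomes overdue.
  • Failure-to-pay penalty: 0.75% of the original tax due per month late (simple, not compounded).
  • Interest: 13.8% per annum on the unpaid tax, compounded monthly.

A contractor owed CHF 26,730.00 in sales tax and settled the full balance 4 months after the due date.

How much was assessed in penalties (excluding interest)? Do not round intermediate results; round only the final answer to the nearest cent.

Failure-to-file penalty: 5.5% × CHF 26,730.00 = CHF 1,470.15
Failure-to-pay penalty = 0.75% × CHF 26,730.00 × 4 mo = CHF 801.90
Total penalty = CHF 1,470.15 + CHF 801.90 = CHF 2,272.05

CHF 2,272.05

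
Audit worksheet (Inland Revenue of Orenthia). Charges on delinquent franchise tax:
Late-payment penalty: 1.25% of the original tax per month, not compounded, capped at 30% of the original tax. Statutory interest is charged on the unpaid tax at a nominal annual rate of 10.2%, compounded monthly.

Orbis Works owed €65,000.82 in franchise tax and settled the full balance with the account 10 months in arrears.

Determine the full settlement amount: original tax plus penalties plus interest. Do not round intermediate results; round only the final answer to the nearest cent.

€78,867.19

Penalty: 10 × 1.25% × €65,000.82 = €8,125.10… (below the 30% cap of €19,500.25…)
Interest (10.2%/yr ÷ 12 = 0.85%/month): €65,000.82 × ((1 + 0.0085)^10 − 1) = €5,741.2658…
Total = €65,000.82 + €8,125.1025 + €5,741.2658… = €78,867.19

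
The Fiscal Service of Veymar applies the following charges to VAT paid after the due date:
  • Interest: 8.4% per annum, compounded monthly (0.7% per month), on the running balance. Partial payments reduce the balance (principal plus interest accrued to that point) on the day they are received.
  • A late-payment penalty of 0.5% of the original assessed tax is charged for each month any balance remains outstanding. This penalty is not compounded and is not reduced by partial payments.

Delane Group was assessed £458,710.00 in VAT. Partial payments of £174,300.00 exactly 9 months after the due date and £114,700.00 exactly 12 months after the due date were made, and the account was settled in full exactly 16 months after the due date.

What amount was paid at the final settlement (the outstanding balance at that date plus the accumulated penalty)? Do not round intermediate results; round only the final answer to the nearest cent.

Balance at month 9: £458,710.0000 × (1 + 0.007)^9 = £488,431.2505…
After £174,300.00 payment: £488,431.2505… − £174,300.00 = £314,131.2505…
Balance at month 12: £314,131.2505… × (1 + 0.007)^3 = £320,774.2918…
After £114,700.00 payment: £320,774.2918… − £114,700.00 = £206,074.2918…
Balance at month 16: £206,074.2918… × (1 + 0.007)^4 = £211,905.2411…
Penalty: 16 × 0.5% × £458,710.00 = £36,696.80
Final settlement = outstanding balance + penalty = £211,905.2411… + £36,696.80 = £248,602.04

£248,602.04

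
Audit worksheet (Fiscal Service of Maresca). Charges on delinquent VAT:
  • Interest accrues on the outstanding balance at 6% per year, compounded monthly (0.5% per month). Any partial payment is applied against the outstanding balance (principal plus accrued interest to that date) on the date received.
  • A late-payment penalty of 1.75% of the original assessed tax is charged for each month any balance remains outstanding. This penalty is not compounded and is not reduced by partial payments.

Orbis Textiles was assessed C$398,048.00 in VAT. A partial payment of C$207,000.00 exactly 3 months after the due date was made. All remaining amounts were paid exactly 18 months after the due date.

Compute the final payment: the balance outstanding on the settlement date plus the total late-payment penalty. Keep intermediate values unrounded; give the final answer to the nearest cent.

C$337,741.02

Balance at month 3: C$398,048.0000 × (1 + 0.005)^3 = C$404,048.6234…
After C$207,000.00 payment: C$404,048.6234… − C$207,000.00 = C$197,048.6234…
Balance at month 18: C$197,048.6234… × (1 + 0.005)^15 = C$212,355.8999…
Penalty: 18 × 1.75% × C$398,048.00 = C$125,385.12
Final settlement = outstanding balance + penalty = C$212,355.8999… + C$125,385.12 = C$337,741.02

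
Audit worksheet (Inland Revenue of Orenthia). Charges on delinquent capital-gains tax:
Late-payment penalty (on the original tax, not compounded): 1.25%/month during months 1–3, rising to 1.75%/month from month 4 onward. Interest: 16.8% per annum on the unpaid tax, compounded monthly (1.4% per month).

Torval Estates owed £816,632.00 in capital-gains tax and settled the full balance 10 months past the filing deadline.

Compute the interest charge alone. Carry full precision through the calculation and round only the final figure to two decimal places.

Interest: £816,632.00 × ((1 + 0.014)^10 − 1) = £816,632.00 × 0.1491575… = £121,806.7749…

£121,806.77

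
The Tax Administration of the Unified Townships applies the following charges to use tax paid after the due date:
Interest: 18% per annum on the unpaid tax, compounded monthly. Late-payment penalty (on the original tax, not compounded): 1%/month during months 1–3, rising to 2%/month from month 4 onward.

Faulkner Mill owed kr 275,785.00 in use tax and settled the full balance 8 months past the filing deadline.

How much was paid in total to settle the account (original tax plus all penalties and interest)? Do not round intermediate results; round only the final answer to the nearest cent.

kr 346,521.81

Penalty, months 1–3: 3 × 1% × kr 275,785.00 = kr 8,273.55
Penalty, months 4–8: 5 × 2% × kr 275,785.00 = kr 27,578.50
Interest (18%/yr ÷ 12 = 1.5%/month): kr 275,785.00 × ((1 + 0.015)^8 − 1) = kr 34,884.7580…
Total = kr 275,785.00 + kr 35,852.0500 + kr 34,884.7580… = kr 346,521.81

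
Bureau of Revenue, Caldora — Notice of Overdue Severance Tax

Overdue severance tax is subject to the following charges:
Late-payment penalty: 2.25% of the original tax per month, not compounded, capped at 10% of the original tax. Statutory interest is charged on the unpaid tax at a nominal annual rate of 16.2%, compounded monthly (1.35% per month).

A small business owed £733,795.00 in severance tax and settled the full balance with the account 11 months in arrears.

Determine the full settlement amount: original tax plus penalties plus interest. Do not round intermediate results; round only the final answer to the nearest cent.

£923,804.53

Penalty (uncapped): 11 × 2.25% × £733,795.00 = £181,614.26…; cap = 10% × £733,795.00 = £73,379.50 → penalty = £73,379.50
Interest: £733,795.00 × ((1 + 0.0135)^11 − 1) = £733,795.00 × 0.1589409… = £116,630.0251…
Total = £733,795.00 + £73,379.5000 + £116,630.0251… = £923,804.53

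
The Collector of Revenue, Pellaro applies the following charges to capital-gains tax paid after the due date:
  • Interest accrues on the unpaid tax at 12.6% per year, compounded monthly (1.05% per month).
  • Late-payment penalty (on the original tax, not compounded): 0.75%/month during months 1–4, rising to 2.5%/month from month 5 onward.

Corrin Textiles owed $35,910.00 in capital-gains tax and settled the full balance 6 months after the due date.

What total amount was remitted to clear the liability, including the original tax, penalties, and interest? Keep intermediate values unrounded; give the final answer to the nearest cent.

Penalty, months 1–4: 4 × 0.75% × $35,910.00 = $1,077.30
Penalty, months 5–6: 2 × 2.5% × $35,910.00 = $1,795.50
Interest: $35,910.00 × ((1 + 0.0105)^6 − 1) = $35,910.00 × 0.0646771… = $2,322.5541…
Total = $35,910.00 + $2,872.8000 + $2,322.5541… = $41,105.35

$41,105.35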